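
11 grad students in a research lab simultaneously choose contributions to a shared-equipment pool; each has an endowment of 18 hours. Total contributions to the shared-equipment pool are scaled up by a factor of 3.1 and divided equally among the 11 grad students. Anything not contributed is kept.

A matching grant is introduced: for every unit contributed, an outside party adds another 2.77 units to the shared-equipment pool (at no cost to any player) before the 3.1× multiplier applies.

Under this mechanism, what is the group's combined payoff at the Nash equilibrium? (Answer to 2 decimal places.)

2314.03 hours

The effective private return per unit is now 3.1 × 3.77 / 11 = 1.0625 > 1, so every player's dominant strategy flips to full contribution.
So the Nash equilibrium is full contribution by all 11; the group earns 3.1 × 3.77 × 198 = 2314.03.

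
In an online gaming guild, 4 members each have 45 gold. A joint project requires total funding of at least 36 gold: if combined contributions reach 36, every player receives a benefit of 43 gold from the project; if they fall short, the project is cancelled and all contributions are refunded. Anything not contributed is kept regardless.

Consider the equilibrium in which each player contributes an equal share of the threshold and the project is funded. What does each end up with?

Equal share of the threshold: 36/4 = 9.
At this profile no one gains by cutting their contribution: any cut drops the total below 36, the project is cancelled, contributions are refunded, and the deviator ends with 45, which is less than 45 − 9 + 43 = 79. Contributing more than 9 just wastes the excess. So contributing exactly 9 is a best response.
Each player's payoff: 45 − 9 + 43 = 79.

79 gold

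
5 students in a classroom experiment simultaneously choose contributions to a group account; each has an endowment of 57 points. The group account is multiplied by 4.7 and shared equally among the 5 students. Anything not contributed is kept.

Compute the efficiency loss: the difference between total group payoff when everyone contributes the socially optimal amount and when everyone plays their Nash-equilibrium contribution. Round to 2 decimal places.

Each contributed unit returns 4.7/5 = 0.9400 to its contributor — below 1 — so contributing 0 is dominant for every player. At the Nash equilibrium everyone keeps their 57, and the group total is 5 × 57 = 285.
Each contributed unit returns 4.700 to the group as a whole (0.9400 to each of 5 players), which exceeds 1, so the social optimum is full contribution: group total = 4.700 × 285 = 1339.50.
Efficiency loss = 1339.50 − 285 = 1054.50.

1054.50 points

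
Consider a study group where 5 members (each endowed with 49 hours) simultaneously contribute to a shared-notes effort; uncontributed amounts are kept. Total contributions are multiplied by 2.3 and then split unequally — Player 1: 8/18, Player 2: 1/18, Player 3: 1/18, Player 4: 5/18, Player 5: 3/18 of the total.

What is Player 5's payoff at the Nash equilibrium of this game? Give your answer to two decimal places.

67.78 hours

For player j, contributing a unit is worthwhile iff 2.3 × (j's share) ≥ 1, i.e. iff j's share is at least 0.4348.
Only Player 1 (8/18) clears that bar, contributing 49; the remaining 4 contribute 0. Total contributed: 49.
Player 5 keeps 49 and receives 2.3 × 49 × 3/18 = 18.78 from the shared-notes effort, for a payoff of 67.78.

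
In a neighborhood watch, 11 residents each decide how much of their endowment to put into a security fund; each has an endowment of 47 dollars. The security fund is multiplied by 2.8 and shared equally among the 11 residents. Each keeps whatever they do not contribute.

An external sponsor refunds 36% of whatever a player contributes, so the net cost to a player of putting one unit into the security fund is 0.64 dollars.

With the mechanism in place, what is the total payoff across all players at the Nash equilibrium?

Even with the mechanism, each unit contributed returns only (2.8/11) / 0.64 = 0.3977 per unit of net cost, so contributing nothing is still dominant.
Everyone keeps their endowment and the group total is 11 × 47 = 517.

517.00 dollars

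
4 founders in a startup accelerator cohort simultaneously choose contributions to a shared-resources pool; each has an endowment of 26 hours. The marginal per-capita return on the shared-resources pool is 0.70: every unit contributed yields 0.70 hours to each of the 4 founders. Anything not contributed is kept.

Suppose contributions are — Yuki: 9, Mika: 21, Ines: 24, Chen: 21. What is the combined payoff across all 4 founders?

239.00 hours

Total contributed: 9 + 21 + 24 + 21 = 75; total kept: 4 × 26 − 75 = 29.
The shared-resources pool pays out 0.70 × 4 × 75 = 210.00 in aggregate.
Group total = 29 + 210.00 = 239.00.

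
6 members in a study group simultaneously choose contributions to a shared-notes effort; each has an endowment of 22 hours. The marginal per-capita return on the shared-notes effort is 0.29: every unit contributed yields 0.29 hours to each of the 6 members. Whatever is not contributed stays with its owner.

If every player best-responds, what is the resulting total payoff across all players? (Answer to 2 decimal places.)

The private return per contributed unit is 0.29 < 1, so contributing 0 is dominant for every player. At the Nash equilibrium everyone keeps their 22, and the group total is 6 × 22 = 132.

132.00 hours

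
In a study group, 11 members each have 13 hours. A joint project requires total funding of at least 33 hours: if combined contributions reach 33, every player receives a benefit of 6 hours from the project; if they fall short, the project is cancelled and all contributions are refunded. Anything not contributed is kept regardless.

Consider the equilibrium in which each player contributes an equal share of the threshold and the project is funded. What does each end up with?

16 hours

Equal share of the threshold: 33/11 = 3.
At this profile no one gains by cutting their contribution: any cut drops the total below 33, the project is cancelled, contributions are refunded, and the deviator ends with 13, which is less than 13 − 3 + 6 = 16. Contributing more than 3 just wastes the excess. So contributing exactly 3 is a best response.
Each player's payoff: 13 − 3 + 6 = 16.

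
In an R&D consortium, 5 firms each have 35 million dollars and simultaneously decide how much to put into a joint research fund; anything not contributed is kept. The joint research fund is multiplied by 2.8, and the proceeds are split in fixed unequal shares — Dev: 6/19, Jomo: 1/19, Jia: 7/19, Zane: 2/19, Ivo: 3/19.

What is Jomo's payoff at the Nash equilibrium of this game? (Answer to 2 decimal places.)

40.16 million dollars

Each unit j contributes comes back to j as 2.8 × (j's share), so j prefers to contribute only if that share exceeds 1/2.8 = 0.3571; otherwise keeping the unit dominates.
Only Jia (7/19) clears that bar, contributing 35; the remaining 4 contribute 0. Total contributed: 35.
Jomo keeps 35 and receives 2.8 × 35 × 1/19 = 5.16 from the joint research fund, for a payoff of 40.16.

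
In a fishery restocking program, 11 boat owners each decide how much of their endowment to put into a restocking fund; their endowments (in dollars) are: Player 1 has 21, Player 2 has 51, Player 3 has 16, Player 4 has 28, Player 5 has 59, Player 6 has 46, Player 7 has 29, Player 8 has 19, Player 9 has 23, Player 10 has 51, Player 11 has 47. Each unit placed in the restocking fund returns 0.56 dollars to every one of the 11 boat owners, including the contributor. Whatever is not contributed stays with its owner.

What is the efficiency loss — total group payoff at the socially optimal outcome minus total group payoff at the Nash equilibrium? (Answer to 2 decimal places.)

The private return per contributed unit is 0.56 < 1 for everyone, so the Nash equilibrium is zero contribution and the group total is Σ E_j = 21 + 51 + 16 + 28 + 59 + 46 + 29 + 19 + 23 + 51 + 47 = 390.
Each contributed unit returns 6.160 to the group, so the social optimum is full contribution by everyone: group total = 6.160 × 390 = 2402.40.
Efficiency loss = (6.160 − 1) × 390 = 2012.40.

2012.40 dollars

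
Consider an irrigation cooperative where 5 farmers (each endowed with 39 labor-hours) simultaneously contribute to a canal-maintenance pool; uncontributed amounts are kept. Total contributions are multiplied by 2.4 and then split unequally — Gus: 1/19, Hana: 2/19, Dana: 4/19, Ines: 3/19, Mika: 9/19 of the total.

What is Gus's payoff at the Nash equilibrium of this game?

A player with share s gets back 2.4·s per unit contributed, so full contribution is dominant for anyone with s > 1/2.4 = 0.4167 and zero contribution is dominant for anyone below.
The only share above 0.4167 is Mika's 9/19, contributing 39; the remaining 4 contribute 0. Total contributed: 39.
Gus keeps 39 and receives 2.4 × 39 × 1/19 = 4.93 from the canal-maintenance pool, for a payoff of 43.93.

43.93 labor-hours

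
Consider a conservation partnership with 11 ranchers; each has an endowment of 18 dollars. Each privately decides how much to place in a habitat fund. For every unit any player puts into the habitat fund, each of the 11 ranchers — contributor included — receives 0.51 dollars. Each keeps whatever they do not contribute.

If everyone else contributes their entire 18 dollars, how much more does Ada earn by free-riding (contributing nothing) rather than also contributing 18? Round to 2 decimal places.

Switching from a contribution of 18 to 0 lets Ada keep an extra 18 dollars, but lowers the habitat fund by 18, which costs Ada their own share of that drop: 0.51 × 18 = 9.18.
Net gain = 18 − 9.18 = 8.82. The private return per contributed unit (0.51) is below 1, so free-riding is indeed the best response regardless of what the others do.

8.82 dollars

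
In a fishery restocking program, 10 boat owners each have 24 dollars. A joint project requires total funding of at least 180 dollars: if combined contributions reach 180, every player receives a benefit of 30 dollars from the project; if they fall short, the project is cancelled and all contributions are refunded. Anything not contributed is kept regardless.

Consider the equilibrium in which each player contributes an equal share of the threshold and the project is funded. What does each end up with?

36 dollars

Equal share of the threshold: 180/10 = 18.
At this profile no one gains by cutting their contribution: any cut drops the total below 180, the project is cancelled, contributions are refunded, and the deviator ends with 24, which is less than 24 − 18 + 30 = 36. Contributing more than 18 just wastes the excess. So contributing exactly 18 is a best response.
Each player's payoff: 24 − 18 + 30 = 36.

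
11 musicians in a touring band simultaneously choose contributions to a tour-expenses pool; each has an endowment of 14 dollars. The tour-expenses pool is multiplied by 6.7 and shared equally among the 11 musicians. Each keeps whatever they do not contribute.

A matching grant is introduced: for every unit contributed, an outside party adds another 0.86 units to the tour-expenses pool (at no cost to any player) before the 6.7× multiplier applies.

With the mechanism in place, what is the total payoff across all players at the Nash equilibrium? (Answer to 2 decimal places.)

With the mechanism, a contributed unit returns 6.7 × 1.86 / 11 = 1.1329 per unit of net cost to the contributor — now above 1 — so contributing fully is weakly dominant for every player.
So the Nash equilibrium is full contribution by all 11; the group earns 6.7 × 1.86 × 154 = 1919.15.

1919.15 dollars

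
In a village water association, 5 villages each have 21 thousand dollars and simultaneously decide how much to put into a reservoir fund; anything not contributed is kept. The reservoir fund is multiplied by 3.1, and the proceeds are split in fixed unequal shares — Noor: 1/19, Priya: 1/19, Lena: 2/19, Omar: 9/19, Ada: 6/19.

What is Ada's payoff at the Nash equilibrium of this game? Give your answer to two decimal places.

41.56 thousand dollars

A player with share s gets back 3.1·s per unit contributed, so full contribution is dominant for anyone with s > 1/3.1 = 0.3226 and zero contribution is dominant for anyone below.
Omar alone (share 9/19) is above the threshold, contributing 21; the remaining 4 contribute 0. Total contributed: 21.
Ada keeps 21 and receives 3.1 × 21 × 6/19 = 20.56 from the reservoir fund, for a payoff of 41.56.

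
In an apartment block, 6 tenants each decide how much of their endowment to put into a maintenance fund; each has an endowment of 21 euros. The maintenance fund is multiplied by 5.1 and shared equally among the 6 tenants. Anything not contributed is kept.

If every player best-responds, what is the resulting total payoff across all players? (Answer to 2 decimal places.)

126.00 euros

Each contributed unit returns 5.1/6 = 0.8500 to its contributor — below 1 — so contributing 0 is dominant for every player. At the Nash equilibrium everyone keeps their 21, and the group total is 6 × 21 = 126.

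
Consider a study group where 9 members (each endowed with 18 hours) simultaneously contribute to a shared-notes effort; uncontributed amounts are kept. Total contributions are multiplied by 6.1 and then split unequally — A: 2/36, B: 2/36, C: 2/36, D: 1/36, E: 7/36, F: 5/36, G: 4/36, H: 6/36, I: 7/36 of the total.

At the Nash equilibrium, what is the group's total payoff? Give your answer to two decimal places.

437.40 hours

Each unit j contributes comes back to j as 6.1 × (j's share), so j prefers to contribute only if that share exceeds 1/6.1 = 0.1639; otherwise keeping the unit dominates.
E, H and I clear that bar, contributing 18 each; the remaining 6 contribute 0. Total contributed: 54.
The shared-notes effort pays out 6.1 × 54 = 329.40 in total (split across the unequal shares, but the aggregate is all that matters for the group sum).
The 6 free-riders keep 18 each, adding 108. Group total = 108 + 329.40 = 437.40.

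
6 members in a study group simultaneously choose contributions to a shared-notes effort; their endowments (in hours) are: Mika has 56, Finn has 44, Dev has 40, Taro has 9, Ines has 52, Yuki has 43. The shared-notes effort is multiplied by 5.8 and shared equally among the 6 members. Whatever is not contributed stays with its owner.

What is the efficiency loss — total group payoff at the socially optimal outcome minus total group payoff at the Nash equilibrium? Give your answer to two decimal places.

1171.20 hours

The private return per contributed unit is 5.8/6 = 0.9667 < 1 for every player regardless of endowment, so the Nash equilibrium is zero contribution and the group total is Σ E_j = 56 + 44 + 40 + 9 + 52 + 43 = 244.
Each contributed unit returns 5.800 to the group, so the social optimum is full contribution by everyone: group total = 5.800 × 244 = 1415.20.
Efficiency loss = (5.800 − 1) × 244 = 1171.20.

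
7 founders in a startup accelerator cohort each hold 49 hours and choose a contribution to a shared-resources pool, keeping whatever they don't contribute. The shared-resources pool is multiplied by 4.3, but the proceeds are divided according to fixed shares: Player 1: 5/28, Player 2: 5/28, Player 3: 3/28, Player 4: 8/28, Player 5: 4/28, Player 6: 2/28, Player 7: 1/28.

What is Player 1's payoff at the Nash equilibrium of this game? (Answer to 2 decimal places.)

For player j, contributing a unit is worthwhile iff 4.3 × (j's share) ≥ 1, i.e. iff j's share is at least 0.2326.
The only share above 0.2326 is Player 4's 8/28, contributing 49; the remaining 6 contribute 0. Total contributed: 49.
Player 1 keeps 49 and receives 4.3 × 49 × 5/28 = 37.63 from the shared-resources pool, for a payoff of 86.63.

86.63 hours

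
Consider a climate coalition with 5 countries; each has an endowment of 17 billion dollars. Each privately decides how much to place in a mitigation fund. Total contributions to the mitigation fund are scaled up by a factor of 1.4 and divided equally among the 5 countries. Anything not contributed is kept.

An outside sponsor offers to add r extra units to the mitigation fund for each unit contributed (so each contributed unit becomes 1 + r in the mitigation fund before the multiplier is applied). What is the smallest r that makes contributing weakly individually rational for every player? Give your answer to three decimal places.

With matching at rate r, one contributed unit becomes (1 + r) in the mitigation fund and returns 1.4 × (1 + r) / 5 to the contributor.
Setting this equal to 1: 1 + r = 5/1.4 = 3.5714.
So the minimum matching rate is r = 3.5714 − 1 = 2.571.

2.571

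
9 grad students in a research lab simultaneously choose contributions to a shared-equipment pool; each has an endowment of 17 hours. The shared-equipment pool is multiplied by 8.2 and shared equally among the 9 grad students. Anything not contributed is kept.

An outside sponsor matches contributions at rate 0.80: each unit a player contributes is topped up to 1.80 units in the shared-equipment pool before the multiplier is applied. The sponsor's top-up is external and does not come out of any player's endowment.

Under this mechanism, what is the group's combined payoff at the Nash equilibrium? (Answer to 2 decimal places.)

2258.28 hours

Under the mechanism each unit contributed yields 8.2 × 1.80 / 9 = 1.6400 back to its contributor per unit of net cost, which exceeds 1, making full contribution the dominant choice for everyone.
So the Nash equilibrium is full contribution by all 9; the group earns 8.2 × 1.80 × 153 = 2258.28.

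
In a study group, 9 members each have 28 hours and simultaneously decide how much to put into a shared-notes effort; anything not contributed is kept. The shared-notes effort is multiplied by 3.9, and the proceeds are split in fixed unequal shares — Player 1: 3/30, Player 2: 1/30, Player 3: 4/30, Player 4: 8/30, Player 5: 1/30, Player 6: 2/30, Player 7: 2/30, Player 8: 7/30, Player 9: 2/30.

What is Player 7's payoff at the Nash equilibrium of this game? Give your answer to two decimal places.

35.28 hours

Player j's private return per contributed unit is 3.9 × (j's share). Contributing is weakly dominant for j when that share is at least 1/3.9 = 0.2564, and contributing 0 is dominant otherwise.
The only share above 0.2564 is Player 4's 8/30, contributing 28; the remaining 8 contribute 0. Total contributed: 28.
Player 7 keeps 28 and receives 3.9 × 28 × 2/30 = 7.28 from the shared-notes effort, for a payoff of 35.28.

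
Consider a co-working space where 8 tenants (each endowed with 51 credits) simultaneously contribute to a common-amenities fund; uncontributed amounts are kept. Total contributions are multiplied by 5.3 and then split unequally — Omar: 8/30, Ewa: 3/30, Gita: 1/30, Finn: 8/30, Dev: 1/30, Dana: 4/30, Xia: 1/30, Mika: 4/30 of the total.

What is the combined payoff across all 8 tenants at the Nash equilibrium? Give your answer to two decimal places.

Each unit j contributes comes back to j as 5.3 × (j's share), so j prefers to contribute only if that share exceeds 1/5.3 = 0.1887; otherwise keeping the unit dominates.
The shares above 0.1887 belong to Omar and Finn, contributing 51 each; the remaining 6 contribute 0. Total contributed: 102.
The common-amenities fund pays out 5.3 × 102 = 540.60 in total (split across the unequal shares, but the aggregate is all that matters for the group sum).
The 6 free-riders keep 51 each, adding 306. Group total = 306 + 540.60 = 846.60.

846.60 credits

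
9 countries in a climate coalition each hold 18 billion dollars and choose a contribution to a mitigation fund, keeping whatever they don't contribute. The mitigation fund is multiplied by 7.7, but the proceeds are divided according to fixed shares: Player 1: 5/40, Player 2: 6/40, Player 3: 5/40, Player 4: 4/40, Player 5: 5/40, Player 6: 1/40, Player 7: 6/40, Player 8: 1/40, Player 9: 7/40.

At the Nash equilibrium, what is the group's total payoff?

523.80 billion dollars

A player with share s gets back 7.7·s per unit contributed, so full contribution is dominant for anyone with s > 1/7.7 = 0.1299 and zero contribution is dominant for anyone below.
Player 2, Player 7 and Player 9 clear that bar, contributing 18 each; the remaining 6 contribute 0. Total contributed: 54.
The mitigation fund pays out 7.7 × 54 = 415.80 in total (split across the unequal shares, but the aggregate is all that matters for the group sum).
The 6 free-riders keep 18 each, adding 108. Group total = 108 + 415.80 = 523.80.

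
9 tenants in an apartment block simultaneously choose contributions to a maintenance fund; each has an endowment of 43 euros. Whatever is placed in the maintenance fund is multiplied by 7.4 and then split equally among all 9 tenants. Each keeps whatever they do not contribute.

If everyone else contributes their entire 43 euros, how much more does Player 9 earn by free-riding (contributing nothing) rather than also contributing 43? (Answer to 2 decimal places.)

Switching from a contribution of 43 to 0 lets Player 9 keep an extra 43 euros, but lowers the maintenance fund by 43, which costs Player 9 their own share of that drop: 7.4/9 × 43 = 35.36.
Net gain = 43 − 35.36 = 7.64. The private return per contributed unit (0.8222) is below 1, so free-riding is indeed the best response regardless of what the others do.

7.64 euros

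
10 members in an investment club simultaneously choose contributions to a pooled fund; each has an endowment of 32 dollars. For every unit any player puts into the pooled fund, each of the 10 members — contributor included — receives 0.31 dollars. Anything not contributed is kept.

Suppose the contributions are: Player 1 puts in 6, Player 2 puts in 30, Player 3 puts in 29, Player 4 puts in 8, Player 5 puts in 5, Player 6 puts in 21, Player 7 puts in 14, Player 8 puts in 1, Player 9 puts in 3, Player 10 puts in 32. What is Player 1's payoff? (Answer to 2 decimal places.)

72.19 dollars

Total contributed: 6 + 30 + 29 + 8 + 5 + 21 + 14 + 1 + 3 + 32 = 149.
Each receives 0.31 × 149 = 46.19 from the pooled fund.
Player 1 keeps 32 − 6 = 26, so Player 1's payoff is 26 + 46.19 = 72.19.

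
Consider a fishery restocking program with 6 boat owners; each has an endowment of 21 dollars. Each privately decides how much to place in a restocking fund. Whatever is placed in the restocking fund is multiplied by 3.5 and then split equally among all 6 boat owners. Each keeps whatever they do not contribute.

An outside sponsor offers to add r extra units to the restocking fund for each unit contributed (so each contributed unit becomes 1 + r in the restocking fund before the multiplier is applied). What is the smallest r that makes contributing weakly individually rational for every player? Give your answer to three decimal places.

0.714

With matching at rate r, one contributed unit becomes (1 + r) in the restocking fund and returns 3.5 × (1 + r) / 6 to the contributor.
Setting this equal to 1: 1 + r = 6/3.5 = 1.7143.
So the minimum matching rate is r = 1.7143 − 1 = 0.714.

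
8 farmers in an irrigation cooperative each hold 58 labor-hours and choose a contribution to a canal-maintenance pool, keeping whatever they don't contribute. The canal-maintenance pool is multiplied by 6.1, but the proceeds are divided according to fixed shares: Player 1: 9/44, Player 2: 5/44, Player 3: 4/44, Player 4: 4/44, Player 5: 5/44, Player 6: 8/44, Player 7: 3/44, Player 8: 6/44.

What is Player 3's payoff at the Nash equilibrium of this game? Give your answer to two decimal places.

For player j, contributing a unit is worthwhile iff 6.1 × (j's share) ≥ 1, i.e. iff j's share is at least 0.1639.
Player 1 and Player 6 are above the threshold, contributing 58 each; the remaining 6 contribute 0. Total contributed: 116.
Player 3 keeps 58 and receives 6.1 × 116 × 4/44 = 64.33 from the canal-maintenance pool, for a payoff of 122.33.

122.33 labor-hours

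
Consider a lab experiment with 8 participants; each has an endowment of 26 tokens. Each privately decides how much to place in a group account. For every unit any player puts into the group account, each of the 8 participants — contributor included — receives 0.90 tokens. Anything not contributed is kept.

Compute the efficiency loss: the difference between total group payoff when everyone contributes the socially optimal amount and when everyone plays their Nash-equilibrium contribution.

1289.60 tokens

The private return per contributed unit is 0.90 < 1, so contributing 0 is dominant for every player. At the Nash equilibrium everyone keeps their 26, and the group total is 8 × 26 = 208.
Each contributed unit returns 7.200 to the group as a whole (0.90 to each of 8 players), which exceeds 1, so the social optimum is full contribution: group total = 7.200 × 208 = 1497.60.
Efficiency loss = 1497.60 − 208 = 1289.60.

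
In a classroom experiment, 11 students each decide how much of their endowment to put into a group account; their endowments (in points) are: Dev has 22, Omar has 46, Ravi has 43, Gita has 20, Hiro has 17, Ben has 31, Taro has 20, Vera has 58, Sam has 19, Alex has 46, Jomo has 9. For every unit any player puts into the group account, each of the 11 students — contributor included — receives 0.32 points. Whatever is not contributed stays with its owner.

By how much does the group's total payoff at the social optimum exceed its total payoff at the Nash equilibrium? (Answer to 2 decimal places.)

The private return per contributed unit is 0.32 < 1 for everyone, so the Nash equilibrium is zero contribution and the group total is Σ E_j = 22 + 46 + 43 + 20 + 17 + 31 + 20 + 58 + 19 + 46 + 9 = 331.
Each contributed unit returns 3.520 to the group, so the social optimum is full contribution by everyone: group total = 3.520 × 331 = 1165.12.
Efficiency loss = (3.520 − 1) × 331 = 834.12.

834.12 points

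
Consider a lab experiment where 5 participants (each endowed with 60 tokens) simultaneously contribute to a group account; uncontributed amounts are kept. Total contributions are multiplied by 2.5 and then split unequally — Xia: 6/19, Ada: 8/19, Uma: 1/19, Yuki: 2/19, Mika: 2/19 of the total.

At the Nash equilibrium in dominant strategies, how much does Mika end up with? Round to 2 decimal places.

Player j's private return per contributed unit is 2.5 × (j's share). Contributing is weakly dominant for j when that share is at least 1/2.5 = 0.4000, and contributing 0 is dominant otherwise.
Ada alone (share 8/19) is above the threshold, contributing 60; the remaining 4 contribute 0. Total contributed: 60.
Mika keeps 60 and receives 2.5 × 60 × 2/19 = 15.79 from the group account, for a payoff of 75.79.

75.79 tokens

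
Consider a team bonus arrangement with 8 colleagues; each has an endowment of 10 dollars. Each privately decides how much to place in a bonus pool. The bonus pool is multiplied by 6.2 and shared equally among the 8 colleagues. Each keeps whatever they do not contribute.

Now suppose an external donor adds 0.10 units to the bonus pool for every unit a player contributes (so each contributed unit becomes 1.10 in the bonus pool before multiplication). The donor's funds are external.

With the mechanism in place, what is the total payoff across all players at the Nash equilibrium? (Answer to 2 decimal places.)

80.00 dollars

The effective private return is 6.2 × 1.10 / 8 = 0.8525, which is still under 1, so the mechanism doesn't change anyone's dominant strategy: zero contribution.
Everyone keeps their endowment and the group total is 8 × 10 = 80.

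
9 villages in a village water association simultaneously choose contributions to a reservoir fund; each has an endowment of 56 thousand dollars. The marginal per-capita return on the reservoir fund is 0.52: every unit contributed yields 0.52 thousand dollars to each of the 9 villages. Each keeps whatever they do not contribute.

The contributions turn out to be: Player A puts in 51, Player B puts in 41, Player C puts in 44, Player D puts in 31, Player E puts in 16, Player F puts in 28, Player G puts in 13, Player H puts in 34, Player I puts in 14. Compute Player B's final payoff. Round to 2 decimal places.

156.44 thousand dollars

Total contributed: 51 + 41 + 44 + 31 + 16 + 28 + 13 + 34 + 14 = 272.
Each receives 0.52 × 272 = 141.44 from the reservoir fund.
Player B keeps 56 − 41 = 15, so Player B's payoff is 15 + 141.44 = 156.44.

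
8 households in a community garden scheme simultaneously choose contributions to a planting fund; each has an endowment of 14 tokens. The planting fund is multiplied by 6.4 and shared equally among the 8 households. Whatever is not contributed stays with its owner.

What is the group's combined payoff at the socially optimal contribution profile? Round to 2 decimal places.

Each contributed unit returns 6.400 to the group as a whole (0.8000 to each of 8 players), which exceeds 1, so the social optimum is full contribution: group total = 6.400 × 112 = 716.80.

716.80 tokens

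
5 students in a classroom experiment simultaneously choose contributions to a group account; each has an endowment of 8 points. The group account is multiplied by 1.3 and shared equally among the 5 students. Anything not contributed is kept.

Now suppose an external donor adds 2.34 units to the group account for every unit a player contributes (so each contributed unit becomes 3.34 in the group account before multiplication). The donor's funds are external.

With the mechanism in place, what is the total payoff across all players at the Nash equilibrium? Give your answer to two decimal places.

40.00 points

Even with the mechanism, each unit contributed returns only 1.3 × 3.34 / 5 = 0.8684 per unit of net cost, so contributing nothing is still dominant.
Everyone keeps their endowment and the group total is 5 × 8 = 40.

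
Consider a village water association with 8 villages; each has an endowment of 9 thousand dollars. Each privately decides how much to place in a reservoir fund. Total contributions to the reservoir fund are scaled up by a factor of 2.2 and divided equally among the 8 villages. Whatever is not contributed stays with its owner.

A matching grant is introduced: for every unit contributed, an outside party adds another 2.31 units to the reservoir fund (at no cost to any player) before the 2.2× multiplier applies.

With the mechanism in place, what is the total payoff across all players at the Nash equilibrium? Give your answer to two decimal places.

The effective private return is 2.2 × 3.31 / 8 = 0.9103, which is still under 1, so the mechanism doesn't change anyone's dominant strategy: zero contribution.
Everyone keeps their endowment and the group total is 8 × 9 = 72.

72.00 thousand dollars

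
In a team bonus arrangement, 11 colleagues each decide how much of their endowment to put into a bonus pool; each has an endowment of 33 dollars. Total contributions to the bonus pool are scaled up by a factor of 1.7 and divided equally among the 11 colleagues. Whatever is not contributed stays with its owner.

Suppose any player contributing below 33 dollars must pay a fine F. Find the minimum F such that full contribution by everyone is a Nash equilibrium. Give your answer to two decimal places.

Given the others contribute fully, the best deviation is to contribute 0 (any partial contribution still incurs the fine and gives up units whose private return 0.1545 is below 1).
Deviating from 33 to 0 saves 33 dollars but forfeits the deviator's share of the drop in the bonus pool: 1.7/11 × 33 = 5.10.
So the deviation gain is 33 − 5.10 = 27.90, and the fine must be at least 27.90 dollars to wipe it out.

27.90 dollars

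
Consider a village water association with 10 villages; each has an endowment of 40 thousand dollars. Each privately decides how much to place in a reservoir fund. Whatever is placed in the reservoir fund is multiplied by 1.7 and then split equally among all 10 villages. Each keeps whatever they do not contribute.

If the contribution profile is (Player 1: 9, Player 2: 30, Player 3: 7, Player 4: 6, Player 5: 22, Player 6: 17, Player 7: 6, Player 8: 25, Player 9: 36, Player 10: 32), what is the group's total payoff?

Total contributed: 9 + 30 + 7 + 6 + 22 + 17 + 6 + 25 + 36 + 32 = 190; total kept: 10 × 40 − 190 = 210.
The reservoir fund pays out 1.7 × 190 = 323.00 in aggregate.
Group total = 210 + 323.00 = 533.00.

533.00 thousand dollars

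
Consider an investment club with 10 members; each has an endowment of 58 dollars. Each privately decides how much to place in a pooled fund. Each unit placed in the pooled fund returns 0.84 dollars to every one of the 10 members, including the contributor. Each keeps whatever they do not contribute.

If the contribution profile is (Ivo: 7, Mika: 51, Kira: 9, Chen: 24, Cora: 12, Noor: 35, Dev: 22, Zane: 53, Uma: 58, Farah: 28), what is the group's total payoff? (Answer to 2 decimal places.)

2792.60 dollars

Total contributed: 7 + 51 + 9 + 24 + 12 + 35 + 22 + 53 + 58 + 28 = 299; total kept: 10 × 58 − 299 = 281.
The pooled fund pays out 0.84 × 10 × 299 = 2511.60 in aggregate.
Group total = 281 + 2511.60 = 2792.60.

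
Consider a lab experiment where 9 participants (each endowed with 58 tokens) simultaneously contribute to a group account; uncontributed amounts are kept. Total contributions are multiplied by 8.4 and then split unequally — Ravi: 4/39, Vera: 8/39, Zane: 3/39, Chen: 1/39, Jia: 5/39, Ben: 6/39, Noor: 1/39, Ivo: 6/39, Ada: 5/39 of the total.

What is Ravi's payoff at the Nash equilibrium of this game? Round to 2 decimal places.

A player with share s gets back 8.4·s per unit contributed, so full contribution is dominant for anyone with s > 1/8.4 = 0.1190 and zero contribution is dominant for anyone below.
The shares above 0.1190 belong to Vera, Jia, Ben, Ivo and Ada, contributing 58 each; the remaining 4 contribute 0. Total contributed: 290.
Ravi keeps 58 and receives 8.4 × 290 × 4/39 = 249.85 from the group account, for a payoff of 307.85.

307.85 tokens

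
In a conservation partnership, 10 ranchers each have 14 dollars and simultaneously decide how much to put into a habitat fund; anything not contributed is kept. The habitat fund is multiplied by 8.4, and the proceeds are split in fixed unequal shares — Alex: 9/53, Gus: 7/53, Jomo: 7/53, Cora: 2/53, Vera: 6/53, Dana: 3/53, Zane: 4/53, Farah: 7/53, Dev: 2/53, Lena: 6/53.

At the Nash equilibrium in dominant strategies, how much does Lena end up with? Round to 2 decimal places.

Player j's private return per contributed unit is 8.4 × (j's share). Contributing is weakly dominant for j when that share is at least 1/8.4 = 0.1190, and contributing 0 is dominant otherwise.
Alex, Gus, Jomo and Farah clear that bar, contributing 14 each; the remaining 6 contribute 0. Total contributed: 56.
Lena keeps 14 and receives 8.4 × 56 × 6/53 = 53.25 from the habitat fund, for a payoff of 67.25.

67.25 dollars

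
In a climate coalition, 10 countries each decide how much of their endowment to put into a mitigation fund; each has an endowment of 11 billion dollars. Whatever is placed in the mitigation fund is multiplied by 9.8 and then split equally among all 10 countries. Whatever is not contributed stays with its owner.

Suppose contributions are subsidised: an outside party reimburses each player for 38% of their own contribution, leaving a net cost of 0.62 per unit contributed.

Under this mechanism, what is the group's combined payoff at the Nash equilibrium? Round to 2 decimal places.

1119.80 billion dollars

Under the mechanism each unit contributed yields (9.8/10) / 0.62 = 1.5806 back to its contributor per unit of net cost, which exceeds 1, making full contribution the dominant choice for everyone.
So the Nash equilibrium is full contribution by all 10; the group earns 10 × (11 × 0.38 + 9.8 × 11) = 1119.80.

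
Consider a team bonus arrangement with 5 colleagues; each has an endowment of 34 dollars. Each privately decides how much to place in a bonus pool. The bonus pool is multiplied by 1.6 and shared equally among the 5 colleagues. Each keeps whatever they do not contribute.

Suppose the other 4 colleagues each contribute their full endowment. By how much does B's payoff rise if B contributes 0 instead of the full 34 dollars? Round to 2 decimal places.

23.12 dollars

Switching from a contribution of 34 to 0 lets B keep an extra 34 dollars, but lowers the bonus pool by 34, which costs B their own share of that drop: 1.6/5 × 34 = 10.88.
Net gain = 34 − 10.88 = 23.12. The private return per contributed unit (0.3200) is below 1, so free-riding is indeed the best response regardless of what the others do.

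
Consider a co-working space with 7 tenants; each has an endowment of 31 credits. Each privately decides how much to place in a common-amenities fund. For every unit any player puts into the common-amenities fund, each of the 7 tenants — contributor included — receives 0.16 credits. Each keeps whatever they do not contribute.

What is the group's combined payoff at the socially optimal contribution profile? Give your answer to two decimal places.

Each contributed unit returns 1.120 to the group as a whole (0.16 to each of 7 players), which exceeds 1, so the social optimum is full contribution: group total = 1.120 × 217 = 243.04.

243.04 credits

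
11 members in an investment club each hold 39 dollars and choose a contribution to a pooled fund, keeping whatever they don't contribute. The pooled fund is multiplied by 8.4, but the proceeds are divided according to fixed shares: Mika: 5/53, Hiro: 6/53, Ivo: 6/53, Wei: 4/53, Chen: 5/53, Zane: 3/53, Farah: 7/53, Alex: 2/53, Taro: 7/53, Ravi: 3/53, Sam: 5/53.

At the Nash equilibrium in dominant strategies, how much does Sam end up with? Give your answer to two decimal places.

100.81 dollars

For player j, contributing a unit is worthwhile iff 8.4 × (j's share) ≥ 1, i.e. iff j's share is at least 0.1190.
The shares above 0.1190 belong to Farah and Taro, contributing 39 each; the remaining 9 contribute 0. Total contributed: 78.
Sam keeps 39 and receives 8.4 × 78 × 5/53 = 61.81 from the pooled fund, for a payoff of 100.81.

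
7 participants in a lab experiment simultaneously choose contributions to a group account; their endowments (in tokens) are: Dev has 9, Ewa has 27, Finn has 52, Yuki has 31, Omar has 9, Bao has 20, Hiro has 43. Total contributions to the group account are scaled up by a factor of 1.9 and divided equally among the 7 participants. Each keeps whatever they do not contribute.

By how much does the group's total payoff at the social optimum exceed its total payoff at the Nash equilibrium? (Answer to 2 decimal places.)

The private return per contributed unit is 1.9/7 = 0.2714 < 1 for every player regardless of endowment, so the Nash equilibrium is zero contribution and the group total is Σ E_j = 9 + 27 + 52 + 31 + 9 + 20 + 43 = 191.
Each contributed unit returns 1.900 to the group, so the social optimum is full contribution by everyone: group total = 1.900 × 191 = 362.90.
Efficiency loss = (1.900 − 1) × 191 = 171.90.

171.90 tokens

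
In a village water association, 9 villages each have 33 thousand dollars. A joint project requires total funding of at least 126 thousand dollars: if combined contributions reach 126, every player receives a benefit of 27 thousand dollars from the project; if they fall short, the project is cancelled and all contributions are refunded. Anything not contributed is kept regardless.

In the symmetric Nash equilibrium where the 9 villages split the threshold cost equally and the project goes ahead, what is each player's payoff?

Equal share of the threshold: 126/9 = 14.
At this profile no one gains by cutting their contribution: any cut drops the total below 126, the project is cancelled, contributions are refunded, and the deviator ends with 33, which is less than 33 − 14 + 27 = 46. Contributing more than 14 just wastes the excess. So contributing exactly 14 is a best response.
Each player's payoff: 33 − 14 + 27 = 46.

46 thousand dollars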